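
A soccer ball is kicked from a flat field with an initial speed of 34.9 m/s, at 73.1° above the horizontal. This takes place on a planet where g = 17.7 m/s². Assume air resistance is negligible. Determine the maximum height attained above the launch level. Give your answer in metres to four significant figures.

vₓ = 34.90 cos 73.1° = 10.15 m/s; v_y0 = 34.90 sin 73.1° = 33.39 m/s.
At the apex v_y = 0, so H = v_y0²/(2g) = 33.39²/35.40 = 31.50 m.

31.50 m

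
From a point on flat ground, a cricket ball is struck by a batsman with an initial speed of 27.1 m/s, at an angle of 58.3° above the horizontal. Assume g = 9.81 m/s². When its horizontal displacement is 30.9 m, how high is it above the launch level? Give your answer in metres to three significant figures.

vₓ = 27.10 cos 58.3° = 14.24 m/s; v_y0 = 27.10 sin 58.3° = 23.06 m/s.
At x = 30.9 m, t = x/vₓ = 30.9/14.24 = 2.170 s.
Height: y = v_y0 t − ½ g t² = 23.06 × 2.170 − 4.905 × 2.170² = 50.03 − 23.10 = 26.94 m.

26.9 m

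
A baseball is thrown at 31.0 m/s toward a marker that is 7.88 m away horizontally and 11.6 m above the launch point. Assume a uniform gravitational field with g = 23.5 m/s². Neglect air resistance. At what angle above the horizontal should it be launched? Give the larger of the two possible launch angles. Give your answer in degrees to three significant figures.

Trajectory: y = x tanθ − g x² (1 + tan²θ)/(2v₀²). With x = 7.88, y = 11.6, v₀ = 31.0, g = 23.5:
0.7592 tan²θ − 7.88 tanθ + (12.36) = 0.
tanθ = [7.88 ± √(7.88² − 4 × 0.7592 × (12.36))] / (2 × 0.7592) = (7.88 ± 4.956) / 1.518, giving tanθ = 1.926 or 8.453.
θ = 62.56° or 83.25°; the larger is 83.25°.

83.3°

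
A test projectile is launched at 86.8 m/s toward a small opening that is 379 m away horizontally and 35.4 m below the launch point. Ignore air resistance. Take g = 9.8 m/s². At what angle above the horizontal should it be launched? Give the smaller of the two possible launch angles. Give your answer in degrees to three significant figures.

Trajectory: y = x tanθ − g x² (1 + tan²θ)/(2v₀²). With x = 379, y = −35.4, v₀ = 86.8, g = 9.80:
93.42 tan²θ − 379 tanθ + (58.02) = 0.
tanθ = [379 ± √(379² − 4 × 93.42 × (58.02))] / (2 × 93.42) = (379 ± 349.2) / 186.8, giving tanθ = 0.1593 or 3.898.
θ = 9.054° or 75.61°; the smaller is 9.054°.

9.05°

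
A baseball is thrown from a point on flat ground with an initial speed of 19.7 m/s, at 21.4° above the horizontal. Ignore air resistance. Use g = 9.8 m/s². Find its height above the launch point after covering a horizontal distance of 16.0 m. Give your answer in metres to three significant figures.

vₓ = 19.70 cos 21.4° = 18.34 m/s; v_y0 = 19.70 sin 21.4° = 7.188 m/s.
At x = 16.0 m, t = x/vₓ = 16.0/18.34 = 0.8723 s.
Height: y = v_y0 t − ½ g t² = 7.188 × 0.8723 − 4.900 × 0.8723² = 6.270 − 3.729 = 2.542 m.

2.54 m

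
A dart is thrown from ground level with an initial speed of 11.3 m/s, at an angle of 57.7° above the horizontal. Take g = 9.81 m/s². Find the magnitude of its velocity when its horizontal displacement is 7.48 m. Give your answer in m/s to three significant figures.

6.57 m/s

vₓ = 11.30 cos 57.7° = 6.038 m/s; v_y0 = 11.30 sin 57.7° = 9.551 m/s.
x = vₓ t ⇒ t = 7.48/6.038 = 1.239 s.
Vertical velocity there: v_y = v_y0 − g t = 9.551 − 9.81 × 1.239 = −2.601 m/s.
Speed: √(vₓ² + v_y²) = √(6.038² + 2.601²) = 6.575 m/s.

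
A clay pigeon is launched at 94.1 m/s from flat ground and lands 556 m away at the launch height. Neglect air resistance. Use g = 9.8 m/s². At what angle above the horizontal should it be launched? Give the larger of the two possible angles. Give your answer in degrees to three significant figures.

71.0°

From R = (v₀²/g) sin 2θ: sin 2θ = 9.80 × 556 / 8854.8 = 0.6153.
2θ = 37.98° or 180° − 37.98° = 142.0°, so θ = 18.99° or 71.01°.
The larger angle is 71.01°.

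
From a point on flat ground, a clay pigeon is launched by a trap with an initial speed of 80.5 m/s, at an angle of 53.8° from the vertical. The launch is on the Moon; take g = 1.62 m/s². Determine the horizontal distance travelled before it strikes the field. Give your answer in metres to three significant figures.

Components: vₓ = 80.50 sin 53.8° = 64.96 m/s, v_y0 = 80.50 cos 53.8° = 47.54 m/s.
Flight time T = 2 v_y0 / g = 58.70 s.
Range: R = vₓ T = 64.96 × 58.70 = 3813 m.

3810 m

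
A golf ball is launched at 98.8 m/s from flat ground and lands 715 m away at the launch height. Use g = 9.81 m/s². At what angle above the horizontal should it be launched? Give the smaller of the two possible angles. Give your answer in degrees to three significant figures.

From R = (v₀²/g) sin 2θ: sin 2θ = 9.81 × 715 / 9761.4 = 0.7186.
2θ = 45.94° or 180° − 45.94° = 134.1°, so θ = 22.97° or 67.03°.
The smaller angle is 22.97°.

23.0°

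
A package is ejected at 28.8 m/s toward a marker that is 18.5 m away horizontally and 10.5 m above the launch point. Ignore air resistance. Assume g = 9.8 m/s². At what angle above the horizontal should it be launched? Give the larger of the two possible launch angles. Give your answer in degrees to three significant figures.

Trajectory: y = x tanθ − g x² (1 + tan²θ)/(2v₀²). With x = 18.5, y = 10.5, v₀ = 28.8, g = 9.80:
2.022 tan²θ − 18.5 tanθ + (12.52) = 0.
tanθ = [18.5 ± √(18.5² − 4 × 2.022 × (12.52))] / (2 × 2.022) = (18.5 ± 15.52) / 4.044, giving tanθ = 0.7361 or 8.414.
θ = 36.36° or 83.22°; the larger is 83.22°.

83.2°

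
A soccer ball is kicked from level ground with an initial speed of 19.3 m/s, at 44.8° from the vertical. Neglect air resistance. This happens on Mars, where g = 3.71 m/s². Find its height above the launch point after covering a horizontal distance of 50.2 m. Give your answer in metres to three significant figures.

vₓ = 19.30 sin 44.8° = 13.60 m/s; v_y0 = 19.30 cos 44.8° = 13.69 m/s.
At x = 50.2 m, t = x/vₓ = 50.2/13.60 = 3.691 s.
Height: y = v_y0 t − ½ g t² = 13.69 × 3.691 − 1.855 × 3.691² = 50.55 − 25.28 = 25.28 m.

25.3 m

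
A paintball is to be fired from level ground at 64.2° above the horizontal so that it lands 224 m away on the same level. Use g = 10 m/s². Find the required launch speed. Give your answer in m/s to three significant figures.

From R = (v₀² / g) sin 2θ: v₀ = √(gR / sin 2θ).
v₀ = √(10.0 × 224 / sin 128.4°) = √(2240 / 0.7837) = √2858.3 = 53.46 m/s.

53.5 m/s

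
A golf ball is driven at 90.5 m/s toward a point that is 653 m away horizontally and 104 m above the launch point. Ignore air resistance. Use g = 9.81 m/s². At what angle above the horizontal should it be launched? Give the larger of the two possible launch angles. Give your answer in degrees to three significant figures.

60.3°

Trajectory: y = x tanθ − g x² (1 + tan²θ)/(2v₀²). With x = 653, y = 104, v₀ = 90.5, g = 9.81:
255.4 tan²θ − 653 tanθ + (359.4) = 0.
tanθ = [653 ± √(653² − 4 × 255.4 × (359.4))] / (2 × 255.4) = (653 ± 243.6) / 510.7, giving tanθ = 0.8017 or 1.755.
θ = 38.72° or 60.33°; the larger is 60.33°.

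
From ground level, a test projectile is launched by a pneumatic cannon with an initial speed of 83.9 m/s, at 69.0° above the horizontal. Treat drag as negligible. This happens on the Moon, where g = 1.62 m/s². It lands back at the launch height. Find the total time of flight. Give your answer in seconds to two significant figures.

97 s

Components: vₓ = 83.90 cos 69.0° = 30.07 m/s, v_y0 = 83.90 sin 69.0° = 78.33 m/s.
It returns to y = 0 when t = 2 v_y0 / g = 2(78.33)/1.62 = 96.70 s.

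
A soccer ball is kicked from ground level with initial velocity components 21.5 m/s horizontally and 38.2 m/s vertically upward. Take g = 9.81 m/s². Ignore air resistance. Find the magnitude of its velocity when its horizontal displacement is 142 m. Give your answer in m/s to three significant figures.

34.2 m/s

x = vₓ t ⇒ t = 142/21.50 = 6.605 s.
Vertical velocity there: v_y = v_y0 − g t = 38.20 − 9.81 × 6.605 = −26.59 m/s.
Speed: √(vₓ² + v_y²) = √(21.50² + 26.59²) = 34.20 m/s.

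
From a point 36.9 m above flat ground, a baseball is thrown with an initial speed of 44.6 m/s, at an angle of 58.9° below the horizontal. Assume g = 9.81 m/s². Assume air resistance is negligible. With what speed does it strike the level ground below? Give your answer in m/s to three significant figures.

52.1 m/s

Resolve: vₓ = 44.60 cos 58.9° = 23.04 m/s and v_y0 = −38.19 m/s (downward).
The projectile lands when y = 36.9 + (−38.19) t − ½·9.81·t² = 0. Positive root: t = (−38.19 + √(38.19² + 2·9.81·36.9)) / 9.81 = (−38.19 + 46.72) / 9.81 = 0.8692 s.
Vertical velocity at impact: v_y = v_y0 − g t = −38.19 − 9.81 × 0.8692 = −46.72 m/s.
Speed: |v| = √(vₓ² + v_y²) = √(23.04² + 46.72²) = 52.09 m/s.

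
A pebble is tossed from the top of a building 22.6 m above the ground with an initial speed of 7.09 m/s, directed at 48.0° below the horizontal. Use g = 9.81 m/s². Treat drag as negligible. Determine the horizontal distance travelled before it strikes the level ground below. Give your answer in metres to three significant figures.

vₓ = 7.090 cos 48.0° = 4.744 m/s; v_y0 = −5.269 m/s (downward).
Vertical motion (up positive, ground at y = 0): 4.905 t² − (−5.269) t − 22.6 = 0, so t = (−5.269 + √(5.269² + 2·9.81·22.6)) / 9.81 = (−5.269 + 21.71) / 9.81 = 1.676 s.
Horizontal distance: R = vₓ t = 4.744 × 1.676 = 7.949 m.

7.95 m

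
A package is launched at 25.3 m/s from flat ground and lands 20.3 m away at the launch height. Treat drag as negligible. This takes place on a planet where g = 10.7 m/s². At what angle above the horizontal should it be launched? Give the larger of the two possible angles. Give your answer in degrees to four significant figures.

80.08°

From R = (v₀²/g) sin 2θ: sin 2θ = 10.7 × 20.3 / 640.09 = 0.3393.
2θ = 19.84° or 180° − 19.84° = 160.2°, so θ = 9.918° or 80.08°.
The larger angle is 80.08°.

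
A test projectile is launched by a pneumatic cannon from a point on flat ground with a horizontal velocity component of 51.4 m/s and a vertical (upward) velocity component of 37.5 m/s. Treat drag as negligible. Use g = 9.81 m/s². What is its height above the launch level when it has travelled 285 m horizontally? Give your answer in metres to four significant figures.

x = vₓ t ⇒ t = 285/51.40 = 5.545 s.
Height: y = v_y0 t − ½ g t² = 37.50 × 5.545 − 4.905 × 5.545² = 207.9 − 150.8 = 57.13 m.

57.13 m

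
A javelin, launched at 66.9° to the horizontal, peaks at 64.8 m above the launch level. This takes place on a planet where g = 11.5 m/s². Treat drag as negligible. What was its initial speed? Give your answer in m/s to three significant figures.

At the peak v_y = 0, so v_y0 = √(2gH) = √(2 × 11.5 × 64.8) = 38.61 m/s.
v_y0 = v₀ sin θ ⇒ v₀ = 38.61 / sin 66.9° = 41.97 m/s.

42.0 m/s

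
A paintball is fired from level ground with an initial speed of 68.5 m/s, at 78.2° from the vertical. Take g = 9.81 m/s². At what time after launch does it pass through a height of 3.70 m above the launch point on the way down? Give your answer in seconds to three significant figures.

Horizontal component vₓ = 68.50 sin 78.2° = 67.05 m/s; vertical v_y0 = 68.50 cos 78.2° = 14.01 m/s.
Require v_y0 t − ½ g t² = 3.70, i.e. 4.905 t² − 14.01 t + 3.70 = 0.
Quadratic formula: t = (14.01 ± √123.63) / 9.81 = (14.01 ± 11.12) / 9.81 → t = 0.2945 s or 2.561 s.
The descending-branch root is 2.561 s.

2.56 s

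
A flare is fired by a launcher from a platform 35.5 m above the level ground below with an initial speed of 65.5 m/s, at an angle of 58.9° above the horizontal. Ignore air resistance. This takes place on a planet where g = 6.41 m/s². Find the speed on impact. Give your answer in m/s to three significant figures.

vₓ = 65.50 cos 58.9° = 33.83 m/s; v_y0 = 65.50 sin 58.9° = 56.09 m/s.
Vertical motion (up positive, ground at y = 0): 3.205 t² − (56.09) t − 35.5 = 0, so t = (56.09 + √(56.09² + 2·6.41·35.5)) / 6.41 = (56.09 + 60.01) / 6.41 = 18.11 s.
Vertical velocity at impact: v_y = v_y0 − g t = 56.09 − 6.41 × 18.11 = −60.01 m/s.
Speed: |v| = √(vₓ² + v_y²) = √(33.83² + 60.01²) = 68.89 m/s.

68.9 m/s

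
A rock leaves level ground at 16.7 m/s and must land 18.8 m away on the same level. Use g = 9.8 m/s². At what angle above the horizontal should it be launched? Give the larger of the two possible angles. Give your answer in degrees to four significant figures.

69.33°

R = v₀² sin 2θ / g gives sin 2θ = gR/v₀² = 9.80·18.8/16.7² = 0.6606.
2θ = 41.35° or 180° − 41.35° = 138.7°, so θ = 20.67° or 69.33°.
The larger angle is 69.33°.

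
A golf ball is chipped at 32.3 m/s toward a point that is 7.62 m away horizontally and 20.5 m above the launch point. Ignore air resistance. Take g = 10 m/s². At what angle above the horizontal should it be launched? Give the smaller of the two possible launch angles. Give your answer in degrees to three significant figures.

Trajectory: y = x tanθ − g x² (1 + tan²θ)/(2v₀²). With x = 7.62, y = 20.5, v₀ = 32.3, g = 10.0:
0.2783 tan²θ − 7.62 tanθ + (20.78) = 0.
tanθ = [7.62 ± √(7.62² − 4 × 0.2783 × (20.78))] / (2 × 0.2783) = (7.62 ± 5.911) / 0.5566, giving tanθ = 3.071 or 24.31.
θ = 71.96° or 87.64°; the smaller is 71.96°.

72.0°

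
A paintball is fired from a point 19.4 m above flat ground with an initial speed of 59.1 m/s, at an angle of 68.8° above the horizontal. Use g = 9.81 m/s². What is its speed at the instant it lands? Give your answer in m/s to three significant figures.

62.2 m/s

vₓ = 59.10 cos 68.8° = 21.37 m/s; v_y0 = 59.10 sin 68.8° = 55.10 m/s.
The projectile lands when y = 19.4 + (55.10) t − ½·9.81·t² = 0. Positive root: t = (55.10 + √(55.10² + 2·9.81·19.4)) / 9.81 = (55.10 + 58.45) / 9.81 = 11.58 s.
Vertical velocity at impact: v_y = v_y0 − g t = 55.10 − 9.81 × 11.58 = −58.45 m/s.
Speed: |v| = √(vₓ² + v_y²) = √(21.37² + 58.45²) = 62.24 m/s.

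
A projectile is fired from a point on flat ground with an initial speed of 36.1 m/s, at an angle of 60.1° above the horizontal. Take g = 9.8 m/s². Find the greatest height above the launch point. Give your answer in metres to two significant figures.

Horizontal component vₓ = 36.10 cos 60.1° = 18.00 m/s; vertical v_y0 = 36.10 sin 60.1° = 31.29 m/s.
Maximum height: H = v_y0² / (2g) = 31.29² / (2 × 9.80) = 49.97 m.

50 m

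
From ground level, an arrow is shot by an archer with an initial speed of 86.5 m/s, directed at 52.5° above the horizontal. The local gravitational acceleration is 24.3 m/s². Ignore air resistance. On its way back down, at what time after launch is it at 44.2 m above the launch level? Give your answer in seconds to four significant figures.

Resolve: vₓ = 86.50 cos 52.5° = 52.66 m/s and v_y0 = 86.50 sin 52.5° = 68.63 m/s.
Set y = v_y0 t − ½ g t² = 44.2: 12.15 t² − 68.63 t + 44.2 = 0.
t = [68.63 ± √(68.63² − 2·24.3·44.2)] / 24.3 = (68.63 ± 50.61) / 24.3, so t = 0.7414 s or t = 4.907 s.
The descending-branch root is 4.907 s.

4.907 s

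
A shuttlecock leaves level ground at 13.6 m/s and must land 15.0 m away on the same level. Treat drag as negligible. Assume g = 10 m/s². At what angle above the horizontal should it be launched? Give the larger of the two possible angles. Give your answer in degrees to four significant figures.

62.90°

From R = (v₀²/g) sin 2θ: sin 2θ = 10.0 × 15.0 / 184.96 = 0.8110.
2θ = 54.19° or 180° − 54.19° = 125.8°, so θ = 27.10° or 62.90°.
The larger angle is 62.90°.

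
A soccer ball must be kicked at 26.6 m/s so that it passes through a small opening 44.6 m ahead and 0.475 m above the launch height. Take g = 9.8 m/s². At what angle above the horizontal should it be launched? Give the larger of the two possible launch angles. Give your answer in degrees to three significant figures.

70.8°

Trajectory: y = x tanθ − g x² (1 + tan²θ)/(2v₀²). With x = 44.6, y = 0.475, v₀ = 26.6, g = 9.80:
13.78 tan²θ − 44.6 tanθ + (14.25) = 0.
tanθ = [44.6 ± √(44.6² − 4 × 13.78 × (14.25))] / (2 × 13.78) = (44.6 ± 34.70) / 27.55, giving tanθ = 0.3594 or 2.878.
θ = 19.77° or 70.84°; the larger is 70.84°.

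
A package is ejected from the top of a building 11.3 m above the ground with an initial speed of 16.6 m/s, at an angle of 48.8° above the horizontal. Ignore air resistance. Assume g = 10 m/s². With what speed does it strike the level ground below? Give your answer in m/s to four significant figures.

22.40 m/s

Resolve: vₓ = 16.60 cos 48.8° = 10.93 m/s and v_y0 = 16.60 sin 48.8° = 12.49 m/s.
Vertical motion (up positive, ground at y = 0): 5.000 t² − (12.49) t − 11.3 = 0, so t = (12.49 + √(12.49² + 2·10.0·11.3)) / 10.0 = (12.49 + 19.54) / 10.0 = 3.203 s.
Vertical velocity at impact: v_y = v_y0 − g t = 12.49 − 10.0 × 3.203 = −19.54 m/s.
Speed: |v| = √(vₓ² + v_y²) = √(10.93² + 19.54²) = 22.40 m/s.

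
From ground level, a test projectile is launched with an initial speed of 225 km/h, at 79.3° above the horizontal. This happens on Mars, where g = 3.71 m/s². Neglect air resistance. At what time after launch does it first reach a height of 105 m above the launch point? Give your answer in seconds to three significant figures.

1.81 s

Convert: 225 km/h = 225/3.6 = 62.50 m/s.
Resolve: vₓ = 62.50 cos 79.3° = 11.60 m/s and v_y0 = 62.50 sin 79.3° = 61.41 m/s.
Height y(t) = 61.41 t − 1.855 t² = 105 gives 1.855 t² − 61.41 t + 105 = 0.
Quadratic formula: t = (61.41 ± √2992.5) / 3.71 = (61.41 ± 54.70) / 3.71 → t = 1.809 s or 31.30 s.
The first (ascending) time is 1.809 s.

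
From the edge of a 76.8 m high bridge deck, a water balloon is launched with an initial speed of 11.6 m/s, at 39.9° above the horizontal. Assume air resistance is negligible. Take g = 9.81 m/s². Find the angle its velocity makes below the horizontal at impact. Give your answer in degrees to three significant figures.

Resolve: vₓ = 11.60 cos 39.9° = 8.899 m/s and v_y0 = 11.60 sin 39.9° = 7.441 m/s.
With up positive and y = 0 at the ground: y(t) = 76.8 + (7.441) t − 4.905 t². Setting y = 0 and taking the positive root: t = [7.441 + √(7.441² + 2·9.81·76.8)] / 9.81 = (7.441 + 39.52) / 9.81 = 4.787 s.
At impact: v_y = v_y0 − g t = −39.52 m/s; vₓ = 8.899 m/s.
Angle below horizontal: arctan(|v_y|/vₓ) = arctan(39.52/8.899) = 77.31°.

77.3°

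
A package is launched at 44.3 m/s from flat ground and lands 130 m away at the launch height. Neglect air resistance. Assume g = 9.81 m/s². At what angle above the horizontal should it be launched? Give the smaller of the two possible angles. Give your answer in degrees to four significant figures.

20.26°

R = v₀² sin 2θ / g gives sin 2θ = gR/v₀² = 9.81·130/44.3² = 0.6498.
2θ = 40.53° or 180° − 40.53° = 139.5°, so θ = 20.26° or 69.74°.
The smaller angle is 20.26°.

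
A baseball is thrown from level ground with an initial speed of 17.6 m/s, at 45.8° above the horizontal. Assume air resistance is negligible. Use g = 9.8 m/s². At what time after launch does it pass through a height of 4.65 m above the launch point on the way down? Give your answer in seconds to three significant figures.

Components: vₓ = 17.60 cos 45.8° = 12.27 m/s, v_y0 = 17.60 sin 45.8° = 12.62 m/s.
Height y(t) = 12.62 t − 4.900 t² = 4.65 gives 4.900 t² − 12.62 t + 4.65 = 0.
t = [12.62 ± √(12.62² − 2·9.80·4.65)] / 9.80 = (12.62 ± 8.250) / 9.80, so t = 0.4457 s or t = 2.129 s.
The descending-branch root is 2.129 s.

2.13 s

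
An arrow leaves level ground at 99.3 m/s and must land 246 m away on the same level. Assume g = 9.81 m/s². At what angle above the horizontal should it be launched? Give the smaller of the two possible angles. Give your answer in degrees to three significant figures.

From R = (v₀²/g) sin 2θ: sin 2θ = 9.81 × 246 / 9860.5 = 0.2447.
2θ = 14.17° or 180° − 14.17° = 165.8°, so θ = 7.083° or 82.92°.
The smaller angle is 7.083°.

7.08°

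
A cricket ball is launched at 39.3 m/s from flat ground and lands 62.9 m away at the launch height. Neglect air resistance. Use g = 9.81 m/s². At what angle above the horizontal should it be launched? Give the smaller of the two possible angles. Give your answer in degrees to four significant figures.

Level-ground range R = v₀² sin(2θ)/g ⇒ sin(2θ) = gR/v₀² = 9.81 × 62.9 / 39.3² = 0.3995.
2θ = 23.55° or 180° − 23.55° = 156.5°, so θ = 11.77° or 78.23°.
The smaller angle is 11.77°.

11.77°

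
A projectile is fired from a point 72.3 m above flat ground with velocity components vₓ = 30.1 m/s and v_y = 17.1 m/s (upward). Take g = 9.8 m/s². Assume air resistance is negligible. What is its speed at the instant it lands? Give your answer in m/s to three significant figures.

51.1 m/s

With up positive and y = 0 at the ground: y(t) = 72.3 + (17.10) t − 4.900 t². Setting y = 0 and taking the positive root: t = [17.10 + √(17.10² + 2·9.80·72.3)] / 9.80 = (17.10 + 41.35) / 9.80 = 5.964 s.
Vertical velocity at impact: v_y = v_y0 − g t = 17.10 − 9.80 × 5.964 = −41.35 m/s.
Speed: |v| = √(vₓ² + v_y²) = √(30.10² + 41.35²) = 51.14 m/s.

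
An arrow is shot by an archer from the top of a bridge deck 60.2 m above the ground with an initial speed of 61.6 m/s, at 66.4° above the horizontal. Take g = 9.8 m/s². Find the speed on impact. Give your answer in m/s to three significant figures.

70.5 m/s

Resolve: vₓ = 61.60 cos 66.4° = 24.66 m/s and v_y0 = 61.60 sin 66.4° = 56.45 m/s.
With up positive and y = 0 at the ground: y(t) = 60.2 + (56.45) t − 4.900 t². Setting y = 0 and taking the positive root: t = [56.45 + √(56.45² + 2·9.80·60.2)] / 9.80 = (56.45 + 66.08) / 9.80 = 12.50 s.
Vertical velocity at impact: v_y = v_y0 − g t = 56.45 − 9.80 × 12.50 = −66.08 m/s.
Speed: |v| = √(vₓ² + v_y²) = √(24.66² + 66.08²) = 70.53 m/s.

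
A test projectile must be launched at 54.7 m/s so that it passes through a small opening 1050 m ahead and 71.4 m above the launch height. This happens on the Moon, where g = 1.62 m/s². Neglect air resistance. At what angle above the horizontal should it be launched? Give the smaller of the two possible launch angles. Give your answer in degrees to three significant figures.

21.7°

Trajectory: y = x tanθ − g x² (1 + tan²θ)/(2v₀²). With x = 1050, y = 71.4, v₀ = 54.7, g = 1.62:
298.5 tan²θ − 1050 tanθ + (369.9) = 0.
tanθ = [1050 ± √(1050² − 4 × 298.5 × (369.9))] / (2 × 298.5) = (1050 ± 813.0) / 596.9, giving tanθ = 0.3971 or 3.121.
θ = 21.66° or 72.23°; the smaller is 21.66°.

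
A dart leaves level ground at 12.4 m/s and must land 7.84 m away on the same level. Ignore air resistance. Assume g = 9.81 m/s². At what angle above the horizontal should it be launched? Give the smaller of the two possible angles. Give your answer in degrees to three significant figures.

15.0°

Level-ground range R = v₀² sin(2θ)/g ⇒ sin(2θ) = gR/v₀² = 9.81 × 7.84 / 12.4² = 0.5002.
2θ = 30.01° or 180° − 30.01° = 150.0°, so θ = 15.01° or 74.99°.
The smaller angle is 15.01°.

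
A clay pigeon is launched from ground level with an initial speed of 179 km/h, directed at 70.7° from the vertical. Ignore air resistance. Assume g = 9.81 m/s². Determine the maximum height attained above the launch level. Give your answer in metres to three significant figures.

13.8 m

Convert: 179 km/h = 179/3.6 = 49.72 m/s.
vₓ = 49.72 sin 70.7° = 46.93 m/s; v_y0 = 49.72 cos 70.7° = 16.43 m/s.
Peak height H = v_y0² / (2g) = 270.07 / 19.62 = 13.77 m.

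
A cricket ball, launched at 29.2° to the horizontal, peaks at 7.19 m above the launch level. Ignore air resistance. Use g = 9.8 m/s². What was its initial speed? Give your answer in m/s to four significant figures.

24.33 m/s

At the peak v_y = 0, so v_y0 = √(2gH) = √(2 × 9.80 × 7.19) = 11.87 m/s.
v_y0 = v₀ sin θ ⇒ v₀ = 11.87 / sin 29.2° = 24.33 m/s.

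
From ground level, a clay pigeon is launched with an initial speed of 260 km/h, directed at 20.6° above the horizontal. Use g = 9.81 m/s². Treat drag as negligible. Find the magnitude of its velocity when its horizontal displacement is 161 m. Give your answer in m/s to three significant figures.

67.6 m/s

Convert: 260 km/h = 260/3.6 = 72.22 m/s.
Resolve: vₓ = 72.22 cos 20.6° = 67.60 m/s and v_y0 = 72.22 sin 20.6° = 25.41 m/s.
x = vₓ t ⇒ t = 161/67.60 = 2.382 s.
Vertical velocity there: v_y = v_y0 − g t = 25.41 − 9.81 × 2.382 = 2.048 m/s.
Speed: √(vₓ² + v_y²) = √(67.60² + 2.048²) = 67.64 m/s.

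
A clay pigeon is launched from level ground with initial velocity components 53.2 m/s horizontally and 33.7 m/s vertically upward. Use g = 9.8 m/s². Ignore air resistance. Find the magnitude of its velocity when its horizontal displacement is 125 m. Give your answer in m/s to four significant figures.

54.26 m/s

At x = 125 m, t = x/vₓ = 125/53.20 = 2.350 s.
Vertical velocity there: v_y = v_y0 − g t = 33.70 − 9.80 × 2.350 = 10.67 m/s.
Speed: √(vₓ² + v_y²) = √(53.20² + 10.67²) = 54.26 m/s.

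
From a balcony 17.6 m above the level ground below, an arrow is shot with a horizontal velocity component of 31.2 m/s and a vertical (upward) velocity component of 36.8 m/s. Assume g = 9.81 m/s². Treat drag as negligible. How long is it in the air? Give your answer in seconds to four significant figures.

7.954 s

The projectile lands when y = 17.6 + (36.80) t − ½·9.81·t² = 0. Positive root: t = (36.80 + √(36.80² + 2·9.81·17.6)) / 9.81 = (36.80 + 41.23) / 9.81 = 7.954 s.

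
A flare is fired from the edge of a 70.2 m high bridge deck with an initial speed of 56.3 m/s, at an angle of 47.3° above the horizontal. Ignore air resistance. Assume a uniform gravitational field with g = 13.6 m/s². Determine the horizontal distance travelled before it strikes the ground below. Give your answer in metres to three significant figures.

Resolve: vₓ = 56.30 cos 47.3° = 38.18 m/s and v_y0 = 56.30 sin 47.3° = 41.38 m/s.
With up positive and y = 0 at the ground: y(t) = 70.2 + (41.38) t − 6.800 t². Setting y = 0 and taking the positive root: t = [41.38 + √(41.38² + 2·13.6·70.2)] / 13.6 = (41.38 + 60.18) / 13.6 = 7.467 s.
Horizontal distance: R = vₓ t = 38.18 × 7.467 = 285.1 m.

285 m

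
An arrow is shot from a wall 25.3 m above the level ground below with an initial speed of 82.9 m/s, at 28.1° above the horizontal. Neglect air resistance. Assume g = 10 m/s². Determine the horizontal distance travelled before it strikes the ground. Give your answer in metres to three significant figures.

Components: vₓ = 82.90 cos 28.1° = 73.13 m/s, v_y0 = 82.90 sin 28.1° = 39.05 m/s.
With up positive and y = 0 at the ground: y(t) = 25.3 + (39.05) t − 5.000 t². Setting y = 0 and taking the positive root: t = [39.05 + √(39.05² + 2·10.0·25.3)] / 10.0 = (39.05 + 45.06) / 10.0 = 8.411 s.
Horizontal distance: R = vₓ t = 73.13 × 8.411 = 615.1 m.

615 m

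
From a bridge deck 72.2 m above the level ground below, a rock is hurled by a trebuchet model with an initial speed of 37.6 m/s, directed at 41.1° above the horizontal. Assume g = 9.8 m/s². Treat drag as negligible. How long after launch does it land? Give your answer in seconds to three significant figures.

vₓ = 37.60 cos 41.1° = 28.33 m/s; v_y0 = 37.60 sin 41.1° = 24.72 m/s.
With up positive and y = 0 at the ground: y(t) = 72.2 + (24.72) t − 4.900 t². Setting y = 0 and taking the positive root: t = [24.72 + √(24.72² + 2·9.80·72.2)] / 9.80 = (24.72 + 45.01) / 9.80 = 7.115 s.

7.12 s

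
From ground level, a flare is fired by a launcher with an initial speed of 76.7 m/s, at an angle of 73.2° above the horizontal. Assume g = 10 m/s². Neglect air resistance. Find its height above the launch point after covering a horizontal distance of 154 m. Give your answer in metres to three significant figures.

Resolve: vₓ = 76.70 cos 73.2° = 22.17 m/s and v_y0 = 76.70 sin 73.2° = 73.43 m/s.
Time to reach x = 154 m: t = x/vₓ = 154/22.17 = 6.947 s.
Height: y = v_y0 t − ½ g t² = 73.43 × 6.947 − 5.000 × 6.947² = 510.1 − 241.3 = 268.8 m.

269 m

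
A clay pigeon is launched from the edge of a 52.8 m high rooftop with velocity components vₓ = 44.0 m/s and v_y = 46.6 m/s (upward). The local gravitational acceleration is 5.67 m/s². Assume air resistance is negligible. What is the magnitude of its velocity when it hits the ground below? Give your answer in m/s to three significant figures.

With up positive and y = 0 at the ground: y(t) = 52.8 + (46.60) t − 2.835 t². Setting y = 0 and taking the positive root: t = [46.60 + √(46.60² + 2·5.67·52.8)] / 5.67 = (46.60 + 52.63) / 5.67 = 17.50 s.
Vertical velocity at impact: v_y = v_y0 − g t = 46.60 − 5.67 × 17.50 = −52.63 m/s.
Speed: |v| = √(vₓ² + v_y²) = √(44.00² + 52.63²) = 68.60 m/s.

68.6 m/s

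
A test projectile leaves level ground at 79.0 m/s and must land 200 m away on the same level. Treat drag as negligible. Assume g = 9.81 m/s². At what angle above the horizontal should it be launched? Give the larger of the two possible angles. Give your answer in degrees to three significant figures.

From R = (v₀²/g) sin 2θ: sin 2θ = 9.81 × 200 / 6241.0 = 0.3144.
2θ = 18.32° or 180° − 18.32° = 161.7°, so θ = 9.161° or 80.84°.
The larger angle is 80.84°.

80.8°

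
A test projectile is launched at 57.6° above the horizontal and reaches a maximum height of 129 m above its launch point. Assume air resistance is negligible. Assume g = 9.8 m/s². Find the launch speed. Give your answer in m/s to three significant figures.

59.6 m/s

At the peak v_y = 0, so v_y0 = √(2gH) = √(2 × 9.80 × 129) = 50.28 m/s.
v_y0 = v₀ sin θ ⇒ v₀ = 50.28 / sin 57.6° = 59.55 m/s.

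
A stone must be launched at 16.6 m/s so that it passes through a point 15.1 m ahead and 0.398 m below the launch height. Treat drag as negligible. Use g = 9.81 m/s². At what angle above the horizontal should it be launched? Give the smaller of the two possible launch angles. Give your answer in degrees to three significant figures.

14.6°

Trajectory: y = x tanθ − g x² (1 + tan²θ)/(2v₀²). With x = 15.1, y = −0.398, v₀ = 16.6, g = 9.81:
4.059 tan²θ − 15.1 tanθ + (3.661) = 0.
tanθ = [15.1 ± √(15.1² − 4 × 4.059 × (3.661))] / (2 × 4.059) = (15.1 ± 12.98) / 8.117, giving tanθ = 0.2607 or 3.460.
θ = 14.61° or 73.88°; the smaller is 14.61°.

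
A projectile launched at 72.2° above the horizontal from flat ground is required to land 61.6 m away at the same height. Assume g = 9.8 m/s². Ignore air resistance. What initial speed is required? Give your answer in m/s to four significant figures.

32.20 m/s

Level-ground range: R = v₀² sin(2θ)/g, so v₀ = √(gR / sin 2θ).
v₀ = √(9.80 × 61.6 / sin 144.4°) = √(603.7 / 0.5821) = √1037.0 = 32.20 m/s.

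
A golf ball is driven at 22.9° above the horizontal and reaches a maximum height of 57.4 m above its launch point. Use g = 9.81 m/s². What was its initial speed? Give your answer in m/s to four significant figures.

At the peak v_y = 0, so v_y0 = √(2gH) = √(2 × 9.81 × 57.4) = 33.56 m/s.
v_y0 = v₀ sin θ ⇒ v₀ = 33.56 / sin 22.9° = 86.24 m/s.

86.24 m/s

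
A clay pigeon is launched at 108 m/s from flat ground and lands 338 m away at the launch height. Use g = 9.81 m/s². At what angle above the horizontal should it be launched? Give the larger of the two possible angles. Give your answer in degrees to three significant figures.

81.7°

R = v₀² sin 2θ / g gives sin 2θ = gR/v₀² = 9.81·338/108² = 0.2843.
2θ = 16.52° or 180° − 16.52° = 163.5°, so θ = 8.258° or 81.74°.
The larger angle is 81.74°.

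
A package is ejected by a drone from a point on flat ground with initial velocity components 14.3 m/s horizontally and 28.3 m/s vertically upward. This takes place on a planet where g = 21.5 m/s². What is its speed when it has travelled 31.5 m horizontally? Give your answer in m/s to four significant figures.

23.83 m/s

x = vₓ t ⇒ t = 31.5/14.30 = 2.203 s.
Vertical velocity there: v_y = v_y0 − g t = 28.30 − 21.5 × 2.203 = −19.06 m/s.
Speed: √(vₓ² + v_y²) = √(14.30² + 19.06²) = 23.83 m/s.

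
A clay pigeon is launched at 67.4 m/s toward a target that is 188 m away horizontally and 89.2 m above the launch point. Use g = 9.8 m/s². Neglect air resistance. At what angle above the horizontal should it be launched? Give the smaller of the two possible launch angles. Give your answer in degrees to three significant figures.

Trajectory: y = x tanθ − g x² (1 + tan²θ)/(2v₀²). With x = 188, y = 89.2, v₀ = 67.4, g = 9.80:
38.12 tan²θ − 188 tanθ + (127.3) = 0.
tanθ = [188 ± √(188² − 4 × 38.12 × (127.3))] / (2 × 38.12) = (188 ± 126.2) / 76.25, giving tanθ = 0.8104 or 4.121.
θ = 39.02° or 76.36°; the smaller is 39.02°.

39.0°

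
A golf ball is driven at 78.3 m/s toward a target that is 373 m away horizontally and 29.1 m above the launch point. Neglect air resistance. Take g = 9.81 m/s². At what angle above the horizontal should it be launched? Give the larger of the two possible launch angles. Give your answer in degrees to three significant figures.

Trajectory: y = x tanθ − g x² (1 + tan²θ)/(2v₀²). With x = 373, y = 29.1, v₀ = 78.3, g = 9.81:
111.3 tan²θ − 373 tanθ + (140.4) = 0.
tanθ = [373 ± √(373² − 4 × 111.3 × (140.4))] / (2 × 111.3) = (373 ± 276.8) / 222.6, giving tanθ = 0.4322 or 2.919.
θ = 23.37° or 71.09°; the larger is 71.09°.

71.1°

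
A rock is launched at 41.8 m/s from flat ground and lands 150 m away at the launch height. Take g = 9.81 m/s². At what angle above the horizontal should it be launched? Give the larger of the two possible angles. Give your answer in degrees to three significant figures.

R = v₀² sin 2θ / g gives sin 2θ = gR/v₀² = 9.81·150/41.8² = 0.8422.
2θ = 57.37° or 180° − 57.37° = 122.6°, so θ = 28.69° or 61.31°.
The larger angle is 61.31°.

61.3°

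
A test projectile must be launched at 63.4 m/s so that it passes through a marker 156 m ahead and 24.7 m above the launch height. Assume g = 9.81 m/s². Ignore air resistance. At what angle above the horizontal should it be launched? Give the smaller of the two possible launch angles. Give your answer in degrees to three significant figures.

Trajectory: y = x tanθ − g x² (1 + tan²θ)/(2v₀²). With x = 156, y = 24.7, v₀ = 63.4, g = 9.81:
29.70 tan²θ − 156 tanθ + (54.40) = 0.
tanθ = [156 ± √(156² − 4 × 29.70 × (54.40))] / (2 × 29.70) = (156 ± 133.7) / 59.39, giving tanθ = 0.3755 or 4.878.
θ = 20.58° or 78.41°; the smaller is 20.58°.

20.6°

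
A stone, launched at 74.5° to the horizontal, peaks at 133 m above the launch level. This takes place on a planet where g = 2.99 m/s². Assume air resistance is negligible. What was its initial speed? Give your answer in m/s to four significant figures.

At the peak v_y = 0, so v_y0 = √(2gH) = √(2 × 2.99 × 133) = 28.20 m/s.
v_y0 = v₀ sin θ ⇒ v₀ = 28.20 / sin 74.5° = 29.27 m/s.

29.27 m/s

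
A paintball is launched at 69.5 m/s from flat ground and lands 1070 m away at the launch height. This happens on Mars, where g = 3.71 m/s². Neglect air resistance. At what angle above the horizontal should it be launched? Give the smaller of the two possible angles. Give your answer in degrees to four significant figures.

Level-ground range R = v₀² sin(2θ)/g ⇒ sin(2θ) = gR/v₀² = 3.71 × 1070 / 69.5² = 0.8218.
2θ = 55.27° or 180° − 55.27° = 124.7°, so θ = 27.63° or 62.37°.
The smaller angle is 27.63°.

27.63°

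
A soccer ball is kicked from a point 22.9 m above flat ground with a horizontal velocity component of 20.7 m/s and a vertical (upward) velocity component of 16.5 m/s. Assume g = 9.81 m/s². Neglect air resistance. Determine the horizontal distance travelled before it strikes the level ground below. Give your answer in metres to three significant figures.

91.5 m

With up positive and y = 0 at the ground: y(t) = 22.9 + (16.50) t − 4.905 t². Setting y = 0 and taking the positive root: t = [16.50 + √(16.50² + 2·9.81·22.9)] / 9.81 = (16.50 + 26.86) / 9.81 = 4.420 s.
Horizontal distance: R = vₓ t = 20.70 × 4.420 = 91.50 m.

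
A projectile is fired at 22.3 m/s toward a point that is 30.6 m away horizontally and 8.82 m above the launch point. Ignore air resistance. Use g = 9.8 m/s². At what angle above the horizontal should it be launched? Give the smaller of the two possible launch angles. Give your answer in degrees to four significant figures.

Trajectory: y = x tanθ − g x² (1 + tan²θ)/(2v₀²). With x = 30.6, y = 8.82, v₀ = 22.3, g = 9.80:
9.226 tan²θ − 30.6 tanθ + (18.05) = 0.
tanθ = [30.6 ± √(30.6² − 4 × 9.226 × (18.05))] / (2 × 9.226) = (30.6 ± 16.44) / 18.45, giving tanθ = 0.7672 or 2.549.
θ = 37.50° or 68.58°; the smaller is 37.50°.

37.50°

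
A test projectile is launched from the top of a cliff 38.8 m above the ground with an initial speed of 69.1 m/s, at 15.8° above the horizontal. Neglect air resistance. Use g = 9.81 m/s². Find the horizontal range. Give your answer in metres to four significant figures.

Horizontal component vₓ = 69.10 cos 15.8° = 66.49 m/s; vertical v_y0 = 69.10 sin 15.8° = 18.81 m/s.
The projectile lands when y = 38.8 + (18.81) t − ½·9.81·t² = 0. Positive root: t = (18.81 + √(18.81² + 2·9.81·38.8)) / 9.81 = (18.81 + 33.40) / 9.81 = 5.322 s.
Horizontal distance: R = vₓ t = 66.49 × 5.322 = 353.9 m.

353.9 m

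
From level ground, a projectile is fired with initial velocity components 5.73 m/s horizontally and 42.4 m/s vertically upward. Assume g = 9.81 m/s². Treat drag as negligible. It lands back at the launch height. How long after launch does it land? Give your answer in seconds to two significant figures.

It returns to y = 0 when t = 2 v_y0 / g = 2(42.40)/9.81 = 8.644 s.

8.6 s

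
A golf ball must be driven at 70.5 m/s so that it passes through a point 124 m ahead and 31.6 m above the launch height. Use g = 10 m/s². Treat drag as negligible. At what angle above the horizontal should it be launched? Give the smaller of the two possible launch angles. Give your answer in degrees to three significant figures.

Trajectory: y = x tanθ − g x² (1 + tan²θ)/(2v₀²). With x = 124, y = 31.6, v₀ = 70.5, g = 10.0:
15.47 tan²θ − 124 tanθ + (47.07) = 0.
tanθ = [124 ± √(124² − 4 × 15.47 × (47.07))] / (2 × 15.47) = (124 ± 111.6) / 30.94, giving tanθ = 0.3995 or 7.617.
θ = 21.78° or 82.52°; the smaller is 21.78°.

21.8°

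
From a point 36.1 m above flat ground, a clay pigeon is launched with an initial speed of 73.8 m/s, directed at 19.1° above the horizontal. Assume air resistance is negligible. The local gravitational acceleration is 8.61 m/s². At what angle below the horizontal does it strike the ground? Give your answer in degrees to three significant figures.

26.5°

vₓ = 73.80 cos 19.1° = 69.74 m/s; v_y0 = 73.80 sin 19.1° = 24.15 m/s.
With up positive and y = 0 at the ground: y(t) = 36.1 + (24.15) t − 4.305 t². Setting y = 0 and taking the positive root: t = [24.15 + √(24.15² + 2·8.61·36.1)] / 8.61 = (24.15 + 34.71) / 8.61 = 6.836 s.
At impact: v_y = v_y0 − g t = −34.71 m/s; vₓ = 69.74 m/s.
Angle below horizontal: arctan(|v_y|/vₓ) = arctan(34.71/69.74) = 26.46°.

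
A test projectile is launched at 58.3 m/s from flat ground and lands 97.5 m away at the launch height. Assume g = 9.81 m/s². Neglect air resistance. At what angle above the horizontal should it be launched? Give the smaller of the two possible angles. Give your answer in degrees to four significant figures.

From R = (v₀²/g) sin 2θ: sin 2θ = 9.81 × 97.5 / 3398.9 = 0.2814.
2θ = 16.34° or 180° − 16.34° = 163.7°, so θ = 8.172° or 81.83°.
The smaller angle is 8.172°.

8.172°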